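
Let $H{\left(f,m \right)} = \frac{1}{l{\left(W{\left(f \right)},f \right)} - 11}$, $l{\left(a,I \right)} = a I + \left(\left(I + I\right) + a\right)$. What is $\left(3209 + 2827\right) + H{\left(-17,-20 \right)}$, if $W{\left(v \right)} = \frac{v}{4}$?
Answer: $\frac{138829}{23} \approx 6036.0$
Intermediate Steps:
$W{\left(v \right)} = \frac{v}{4}$ ($W{\left(v \right)} = v \frac{1}{4} = \frac{v}{4}$)
$l{\left(a,I \right)} = a + 2 I + I a$ ($l{\left(a,I \right)} = I a + \left(2 I + a\right) = I a + \left(a + 2 I\right) = a + 2 I + I a$)
$H{\left(f,m \right)} = \frac{1}{-11 + \frac{f^{2}}{4} + \frac{9 f}{4}}$ ($H{\left(f,m \right)} = \frac{1}{\left(\frac{f}{4} + 2 f + f \frac{f}{4}\right) - 11} = \frac{1}{\left(\frac{f}{4} + 2 f + \frac{f^{2}}{4}\right) - 11} = \frac{1}{\left(\frac{f^{2}}{4} + \frac{9 f}{4}\right) - 11} = \frac{1}{-11 + \frac{f^{2}}{4} + \frac{9 f}{4}}$)
$\left(3209 + 2827\right) + H{\left(-17,-20 \right)} = \left(3209 + 2827\right) + \frac{4}{-44 + \left(-17\right)^{2} + 9 \left(-17\right)} = 6036 + \frac{4}{-44 + 289 - 153} = 6036 + \frac{4}{92} = 6036 + 4 \cdot \frac{1}{92} = 6036 + \frac{1}{23} = \frac{138829}{23}$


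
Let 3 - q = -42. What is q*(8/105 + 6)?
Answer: 1914/7 ≈ 273.43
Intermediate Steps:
q = 45 (q = 3 - 1*(-42) = 3 + 42 = 45)
q*(8/105 + 6) = 45*(8/105 + 6) = 45*(638/105) = 1914/7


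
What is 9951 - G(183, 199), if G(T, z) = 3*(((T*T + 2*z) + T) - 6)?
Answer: -92241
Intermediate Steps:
G(T, z) = -18 + 3*T + 3*T**2 + 6*z (G(T, z) = 3*(((T**2 + 2*z) + T) - 6) = 3*((T + T**2 + 2*z) - 6) = 3*(-6 + T + T**2 + 2*z) = -18 + 3*T + 3*T**2 + 6*z)
9951 - G(183, 199) = 9951 - (-18 + 3*183 + 3*183**2 + 6*199) = 9951 - (-18 + 549 + 3*33489 + 1194) = 9951 - (-18 + 549 + 100467 + 1194) = 9951 - 1*102192 = 9951 - 102192 = -92241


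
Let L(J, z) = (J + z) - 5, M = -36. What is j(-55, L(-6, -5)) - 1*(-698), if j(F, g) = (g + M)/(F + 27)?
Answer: 4899/7 ≈ 699.86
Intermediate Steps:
L(J, z) = -5 + J + z
j(F, g) = (-36 + g)/(27 + F) (j(F, g) = (g - 36)/(F + 27) = (-36 + g)/(27 + F))
j(-55, L(-6, -5)) - 1*(-698) = (-36 + (-5 - 6 - 5))/(27 - 55) - 1*(-698) = (-36 - 16)/(-28) + 698 = -1/28*(-52) + 698 = 13/7 + 698 = 4899/7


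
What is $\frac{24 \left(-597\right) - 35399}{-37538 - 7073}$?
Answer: $\frac{49727}{44611} \approx 1.1147$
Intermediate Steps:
$\frac{24 \left(-597\right) - 35399}{-37538 - 7073} = \frac{-14328 - 35399}{-44611} = \left(-49727\right) \left(- \frac{1}{44611}\right) = \frac{49727}{44611}$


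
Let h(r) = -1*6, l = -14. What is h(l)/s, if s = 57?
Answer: -2/19 ≈ -0.10526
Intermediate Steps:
h(r) = -6
h(l)/s = -6/57 = (1/57)*(-6) = -2/19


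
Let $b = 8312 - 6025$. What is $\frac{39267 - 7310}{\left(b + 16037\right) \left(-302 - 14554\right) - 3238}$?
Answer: $- \frac{31957}{272224582} \approx -0.00011739$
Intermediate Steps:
$b = 2287$ ($b = 8312 - 6025 = 2287$)
$\frac{39267 - 7310}{\left(b + 16037\right) \left(-302 - 14554\right) - 3238} = \frac{39267 - 7310}{\left(2287 + 16037\right) \left(-302 - 14554\right) - 3238} = \frac{31957}{18324 \left(-14856\right) - 3238} = \frac{31957}{-272221344 - 3238} = \frac{31957}{-272224582} = 31957 \left(- \frac{1}{272224582}\right) = - \frac{31957}{272224582}$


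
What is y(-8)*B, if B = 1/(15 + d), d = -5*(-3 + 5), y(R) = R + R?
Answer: -16/5 ≈ -3.2000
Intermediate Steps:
y(R) = 2*R
d = -10 (d = -5*2 = -10)
B = ⅕ (B = 1/(15 - 10) = 1/5 = ⅕ ≈ 0.20000)
y(-8)*B = (2*(-8))*(⅕) = -16*⅕ = -16/5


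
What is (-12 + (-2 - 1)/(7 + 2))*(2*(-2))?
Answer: 148/3 ≈ 49.333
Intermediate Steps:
(-12 + (-2 - 1)/(7 + 2))*(2*(-2)) = (-12 - 3/9)*(-4) = (-12 - 3*1/9)*(-4) = (-12 - 1/3)*(-4) = -37/3*(-4) = 148/3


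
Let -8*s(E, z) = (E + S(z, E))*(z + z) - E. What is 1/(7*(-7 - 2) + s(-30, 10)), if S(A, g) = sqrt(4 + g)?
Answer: 132/3689 + 40*I*sqrt(26)/3689 ≈ 0.035782 + 0.055289*I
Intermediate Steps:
s(E, z) = E/8 - z*(E + sqrt(4 + E))/4 (s(E, z) = -((E + sqrt(4 + E))*(z + z) - E)/8 = -((E + sqrt(4 + E))*(2*z) - E)/8 = -(2*z*(E + sqrt(4 + E)) - E)/8 = -(-E + 2*z*(E + sqrt(4 + E)))/8 = E/8 - z*(E + sqrt(4 + E))/4)
1/(7*(-7 - 2) + s(-30, 10)) = 1/(7*(-7 - 2) + ((1/8)*(-30) - 1/4*(-30)*10 - 1/4*10*sqrt(4 - 30))) = 1/(7*(-9) + (-15/4 + 75 - 1/4*10*sqrt(-26))) = 1/(-63 + (-15/4 + 75 - 1/4*10*I*sqrt(26))) = 1/(-63 + (-15/4 + 75 - 5*I*sqrt(26)/2)) = 1/(-63 + (285/4 - 5*I*sqrt(26)/2)) = 1/(33/4 - 5*I*sqrt(26)/2)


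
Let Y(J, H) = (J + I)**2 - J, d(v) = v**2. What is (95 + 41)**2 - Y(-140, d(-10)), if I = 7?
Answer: 667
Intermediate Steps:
Y(J, H) = (7 + J)**2 - J (Y(J, H) = (J + 7)**2 - J = (7 + J)**2 - J)
(95 + 41)**2 - Y(-140, d(-10)) = (95 + 41)**2 - ((7 - 140)**2 - 1*(-140)) = 136**2 - ((-133)**2 + 140) = 18496 - (17689 + 140) = 18496 - 1*17829 = 18496 - 17829 = 667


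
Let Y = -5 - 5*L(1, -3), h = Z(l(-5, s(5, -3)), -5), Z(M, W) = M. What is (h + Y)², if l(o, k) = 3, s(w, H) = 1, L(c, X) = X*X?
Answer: 2209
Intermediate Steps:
L(c, X) = X²
h = 3
Y = -50 (Y = -5 - 5*(-3)² = -5 - 5*9 = -5 - 45 = -50)
(h + Y)² = (3 - 50)² = (-47)² = 2209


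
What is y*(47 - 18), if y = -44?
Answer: -1276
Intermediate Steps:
y*(47 - 18) = -44*(47 - 18) = -44*29 = -1276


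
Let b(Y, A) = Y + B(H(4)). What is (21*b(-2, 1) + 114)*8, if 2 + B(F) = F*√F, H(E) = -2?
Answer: 240 - 336*I*√2 ≈ 240.0 - 475.18*I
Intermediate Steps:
B(F) = -2 + F^(3/2) (B(F) = -2 + F*√F = -2 + F^(3/2))
b(Y, A) = -2 + Y - 2*I*√2 (b(Y, A) = Y + (-2 + (-2)^(3/2)) = Y + (-2 - 2*I*√2) = -2 + Y - 2*I*√2)
(21*b(-2, 1) + 114)*8 = (21*(-2 - 2 - 2*I*√2) + 114)*8 = (21*(-4 - 2*I*√2) + 114)*8 = ((-84 - 42*I*√2) + 114)*8 = (30 - 42*I*√2)*8 = 240 - 336*I*√2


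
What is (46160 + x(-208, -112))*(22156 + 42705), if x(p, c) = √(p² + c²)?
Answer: 2993983760 + 1037776*√218 ≈ 3.0093e+9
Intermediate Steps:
x(p, c) = √(c² + p²)
(46160 + x(-208, -112))*(22156 + 42705) = (46160 + √((-112)² + (-208)²))*(22156 + 42705) = (46160 + √(12544 + 43264))*64861 = (46160 + √55808)*64861 = (46160 + 16*√218)*64861 = 2993983760 + 1037776*√218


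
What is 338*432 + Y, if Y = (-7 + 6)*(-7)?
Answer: 146023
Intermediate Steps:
Y = 7 (Y = -1*(-7) = 7)
338*432 + Y = 338*432 + 7 = 146016 + 7 = 146023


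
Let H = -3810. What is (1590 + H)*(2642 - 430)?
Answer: -4910640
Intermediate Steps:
(1590 + H)*(2642 - 430) = (1590 - 3810)*(2642 - 430) = -2220*2212 = -4910640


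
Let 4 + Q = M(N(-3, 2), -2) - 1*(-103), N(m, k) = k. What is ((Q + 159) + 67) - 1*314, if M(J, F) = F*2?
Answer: 7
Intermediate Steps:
M(J, F) = 2*F
Q = 95 (Q = -4 + (2*(-2) - 1*(-103)) = -4 + (-4 + 103) = -4 + 99 = 95)
((Q + 159) + 67) - 1*314 = ((95 + 159) + 67) - 1*314 = (254 + 67) - 314 = 321 - 314 = 7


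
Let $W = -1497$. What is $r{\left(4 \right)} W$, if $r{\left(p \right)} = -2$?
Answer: $2994$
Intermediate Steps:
$r{\left(4 \right)} W = \left(-2\right) \left(-1497\right) = 2994$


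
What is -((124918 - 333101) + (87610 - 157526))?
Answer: 278099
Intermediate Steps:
-((124918 - 333101) + (87610 - 157526)) = -(-208183 - 69916) = -1*(-278099) = 278099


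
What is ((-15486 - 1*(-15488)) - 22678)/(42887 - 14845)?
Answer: -11338/14021 ≈ -0.80864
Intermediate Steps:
((-15486 - 1*(-15488)) - 22678)/(42887 - 14845) = ((-15486 + 15488) - 22678)/28042 = (2 - 22678)*(1/28042) = -22676*1/28042 = -11338/14021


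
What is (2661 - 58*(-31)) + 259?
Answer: 4718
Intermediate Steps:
(2661 - 58*(-31)) + 259 = (2661 + 1798) + 259 = 4459 + 259 = 4718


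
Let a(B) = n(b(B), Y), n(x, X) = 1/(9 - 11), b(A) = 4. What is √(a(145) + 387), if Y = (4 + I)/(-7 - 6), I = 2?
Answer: √1546/2 ≈ 19.660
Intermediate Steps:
Y = -6/13 (Y = (4 + 2)/(-7 - 6) = 6/(-13) = 6*(-1/13) = -6/13 ≈ -0.46154)
n(x, X) = -½ (n(x, X) = 1/(-2) = -½)
a(B) = -½
√(a(145) + 387) = √(-½ + 387) = √(773/2) = √1546/2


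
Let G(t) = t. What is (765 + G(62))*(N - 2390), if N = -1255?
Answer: -3014415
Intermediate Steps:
(765 + G(62))*(N - 2390) = (765 + 62)*(-1255 - 2390) = 827*(-3645) = -3014415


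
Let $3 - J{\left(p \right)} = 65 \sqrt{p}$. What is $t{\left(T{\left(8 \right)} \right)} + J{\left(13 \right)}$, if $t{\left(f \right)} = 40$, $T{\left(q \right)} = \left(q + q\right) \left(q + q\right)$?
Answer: $43 - 65 \sqrt{13} \approx -191.36$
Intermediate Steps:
$T{\left(q \right)} = 4 q^{2}$ ($T{\left(q \right)} = 2 q 2 q = 4 q^{2}$)
$J{\left(p \right)} = 3 - 65 \sqrt{p}$
$t{\left(T{\left(8 \right)} \right)} + J{\left(13 \right)} = 40 + \left(3 - 65 \sqrt{13}\right) = 43 - 65 \sqrt{13}$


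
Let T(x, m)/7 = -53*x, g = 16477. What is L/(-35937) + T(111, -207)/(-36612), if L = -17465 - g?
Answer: 33612421/16243524 ≈ 2.0693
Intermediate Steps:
T(x, m) = -371*x (T(x, m) = 7*(-53*x) = -371*x)
L = -33942 (L = -17465 - 1*16477 = -17465 - 16477 = -33942)
L/(-35937) + T(111, -207)/(-36612) = -33942/(-35937) - 371*111/(-36612) = -33942*(-1/35937) - 41181*(-1/36612) = 11314/11979 + 13727/12204 = 33612421/16243524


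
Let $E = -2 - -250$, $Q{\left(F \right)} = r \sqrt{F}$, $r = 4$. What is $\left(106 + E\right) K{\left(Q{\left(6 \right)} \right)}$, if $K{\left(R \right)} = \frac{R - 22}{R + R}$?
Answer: $177 - \frac{649 \sqrt{6}}{4} \approx -220.43$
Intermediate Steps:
$Q{\left(F \right)} = 4 \sqrt{F}$
$K{\left(R \right)} = \frac{-22 + R}{2 R}$
$E = 248$ ($E = -2 + 250 = 248$)
$\left(106 + E\right) K{\left(Q{\left(6 \right)} \right)} = \left(106 + 248\right) \frac{-22 + 4 \sqrt{6}}{2 \cdot 4 \sqrt{6}} = 354 \frac{\frac{\sqrt{6}}{24} \left(-22 + 4 \sqrt{6}\right)}{2} = 354 \frac{\sqrt{6} \left(-22 + 4 \sqrt{6}\right)}{48} = \frac{59 \sqrt{6} \left(-22 + 4 \sqrt{6}\right)}{8}$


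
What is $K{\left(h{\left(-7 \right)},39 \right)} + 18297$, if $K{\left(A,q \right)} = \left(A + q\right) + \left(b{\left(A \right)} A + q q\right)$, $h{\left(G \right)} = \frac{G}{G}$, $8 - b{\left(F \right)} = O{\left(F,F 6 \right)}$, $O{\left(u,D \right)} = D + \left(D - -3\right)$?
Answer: $19851$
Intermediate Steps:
$O{\left(u,D \right)} = 3 + 2 D$ ($O{\left(u,D \right)} = D + \left(D + 3\right) = D + \left(3 + D\right) = 3 + 2 D$)
$b{\left(F \right)} = 5 - 12 F$ ($b{\left(F \right)} = 8 - \left(3 + 2 F 6\right) = 8 - \left(3 + 2 \cdot 6 F\right) = 8 - \left(3 + 12 F\right) = 5 - 12 F$)
$h{\left(G \right)} = 1$
$K{\left(A,q \right)} = A + q + q^{2} + A \left(5 - 12 A\right)$ ($K{\left(A,q \right)} = \left(A + q\right) + \left(\left(5 - 12 A\right) A + q q\right) = \left(A + q\right) + \left(A \left(5 - 12 A\right) + q^{2}\right) = \left(A + q\right) + \left(q^{2} + A \left(5 - 12 A\right)\right) = A + q + q^{2} + A \left(5 - 12 A\right)$)
$K{\left(h{\left(-7 \right)},39 \right)} + 18297 = \left(1 + 39 + 39^{2} - 1 \left(-5 + 12 \cdot 1\right)\right) + 18297 = \left(1 + 39 + 1521 - 1 \left(-5 + 12\right)\right) + 18297 = \left(1 + 39 + 1521 - 1 \cdot 7\right) + 18297 = \left(1 + 39 + 1521 - 7\right) + 18297 = 1554 + 18297 = 19851$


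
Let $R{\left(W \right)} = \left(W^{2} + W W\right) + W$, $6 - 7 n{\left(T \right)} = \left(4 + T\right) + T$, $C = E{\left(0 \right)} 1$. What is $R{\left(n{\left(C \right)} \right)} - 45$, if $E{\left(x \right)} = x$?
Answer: $- \frac{2183}{49} \approx -44.551$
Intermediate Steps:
$C = 0$ ($C = 0 \cdot 1 = 0$)
$n{\left(T \right)} = \frac{2}{7} - \frac{2 T}{7}$ ($n{\left(T \right)} = \frac{6}{7} - \frac{\left(4 + T\right) + T}{7} = \frac{6}{7} - \frac{4 + 2 T}{7} = \frac{6}{7} - \left(\frac{4}{7} + \frac{2 T}{7}\right) = \frac{2}{7} - \frac{2 T}{7}$)
$R{\left(W \right)} = W + 2 W^{2}$ ($R{\left(W \right)} = \left(W^{2} + W^{2}\right) + W = 2 W^{2} + W = W + 2 W^{2}$)
$R{\left(n{\left(C \right)} \right)} - 45 = \left(\frac{2}{7} - 0\right) \left(1 + 2 \left(\frac{2}{7} - 0\right)\right) - 45 = \left(\frac{2}{7} + 0\right) \left(1 + 2 \left(\frac{2}{7} + 0\right)\right) - 45 = \frac{2 \left(1 + 2 \cdot \frac{2}{7}\right)}{7} - 45 = \frac{2 \left(1 + \frac{4}{7}\right)}{7} - 45 = \frac{2}{7} \cdot \frac{11}{7} - 45 = \frac{22}{49} - 45 = - \frac{2183}{49}$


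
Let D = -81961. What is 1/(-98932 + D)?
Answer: -1/180893 ≈ -5.5281e-6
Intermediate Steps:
1/(-98932 + D) = 1/(-98932 - 81961) = 1/(-180893) = -1/180893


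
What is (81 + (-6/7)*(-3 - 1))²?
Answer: 349281/49 ≈ 7128.2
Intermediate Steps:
(81 + (-6/7)*(-3 - 1))² = (81 - 6*⅐*(-4))² = (81 - 6/7*(-4))² = (81 + 24/7)² = (591/7)² = 349281/49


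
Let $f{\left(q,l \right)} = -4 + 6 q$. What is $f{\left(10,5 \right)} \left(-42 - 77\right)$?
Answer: $-6664$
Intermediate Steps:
$f{\left(10,5 \right)} \left(-42 - 77\right) = \left(-4 + 6 \cdot 10\right) \left(-42 - 77\right) = \left(-4 + 60\right) \left(-119\right) = 56 \left(-119\right) = -6664$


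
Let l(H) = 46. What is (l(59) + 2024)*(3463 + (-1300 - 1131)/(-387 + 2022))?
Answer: 781021212/109 ≈ 7.1653e+6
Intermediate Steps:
(l(59) + 2024)*(3463 + (-1300 - 1131)/(-387 + 2022)) = (46 + 2024)*(3463 + (-1300 - 1131)/(-387 + 2022)) = 2070*(3463 - 2431/1635) = 2070*(5659574/1635) = 781021212/109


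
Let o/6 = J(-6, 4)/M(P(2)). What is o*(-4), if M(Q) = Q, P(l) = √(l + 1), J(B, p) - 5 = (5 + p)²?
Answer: -688*√3 ≈ -1191.7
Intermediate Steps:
J(B, p) = 5 + (5 + p)²
P(l) = √(1 + l)
o = 172*√3 (o = 6*((5 + (5 + 4)²)/(√(1 + 2))) = 6*((5 + 9²)/(√3)) = 6*((5 + 81)*(√3/3)) = 6*(86*(√3/3)) = 6*(86*√3/3) = 172*√3 ≈ 297.91)
o*(-4) = (172*√3)*(-4) = -688*√3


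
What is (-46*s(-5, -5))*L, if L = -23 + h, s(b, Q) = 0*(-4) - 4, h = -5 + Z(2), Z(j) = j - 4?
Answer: -5520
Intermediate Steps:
Z(j) = -4 + j
h = -7 (h = -5 + (-4 + 2) = -5 - 2 = -7)
s(b, Q) = -4 (s(b, Q) = 0 - 4 = -4)
L = -30 (L = -23 - 7 = -30)
(-46*s(-5, -5))*L = -46*(-4)*(-30) = 184*(-30) = -5520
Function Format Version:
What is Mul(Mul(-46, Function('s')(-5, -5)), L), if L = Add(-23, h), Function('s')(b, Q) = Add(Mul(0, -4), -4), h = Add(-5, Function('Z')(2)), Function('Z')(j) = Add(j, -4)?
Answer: -5520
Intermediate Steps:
Function('Z')(j) = Add(-4, j)
h = -7 (h = Add(-5, Add(-4, 2)) = Add(-5, -2) = -7)
Function('s')(b, Q) = -4 (Function('s')(b, Q) = Add(0, -4) = -4)
L = -30 (L = Add(-23, -7) = -30)
Mul(Mul(-46, Function('s')(-5, -5)), L) = Mul(Mul(-46, -4), -30) = Mul(184, -30) = -5520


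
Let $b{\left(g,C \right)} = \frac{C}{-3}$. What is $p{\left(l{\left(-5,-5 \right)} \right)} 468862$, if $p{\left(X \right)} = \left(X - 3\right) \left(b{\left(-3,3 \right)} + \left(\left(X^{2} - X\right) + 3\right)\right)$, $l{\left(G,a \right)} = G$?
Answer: $-120028672$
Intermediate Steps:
$b{\left(g,C \right)} = - \frac{C}{3}$ ($b{\left(g,C \right)} = C \left(- \frac{1}{3}\right) = - \frac{C}{3}$)
$p{\left(X \right)} = \left(-3 + X\right) \left(2 + X^{2} - X\right)$ ($p{\left(X \right)} = \left(X - 3\right) \left(\left(- \frac{1}{3}\right) 3 + \left(\left(X^{2} - X\right) + 3\right)\right) = \left(-3 + X\right) \left(-1 + \left(3 + X^{2} - X\right)\right) = \left(-3 + X\right) \left(2 + X^{2} - X\right)$)
$p{\left(l{\left(-5,-5 \right)} \right)} 468862 = \left(-6 + \left(-5\right)^{3} - 4 \left(-5\right)^{2} + 5 \left(-5\right)\right) 468862 = \left(-6 - 125 - 100 - 25\right) 468862 = \left(-256\right) 468862 = -120028672$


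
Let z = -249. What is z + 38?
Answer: -211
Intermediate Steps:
z + 38 = -249 + 38 = -211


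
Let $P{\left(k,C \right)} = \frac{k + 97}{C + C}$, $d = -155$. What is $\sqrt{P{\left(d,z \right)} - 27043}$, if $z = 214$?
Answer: $\frac{i \sqrt{1238467434}}{214} \approx 164.45 i$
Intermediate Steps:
$P{\left(k,C \right)} = \frac{97 + k}{2 C}$
$\sqrt{P{\left(d,z \right)} - 27043} = \sqrt{\frac{97 - 155}{2 \cdot 214} - 27043} = \sqrt{\frac{1}{2} \cdot \frac{1}{214} \left(-58\right) - 27043} = \sqrt{- \frac{29}{214} - 27043} = \sqrt{- \frac{5787231}{214}} = \frac{i \sqrt{1238467434}}{214}$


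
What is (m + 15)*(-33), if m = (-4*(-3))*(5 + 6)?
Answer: -4851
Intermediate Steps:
m = 132 (m = 12*11 = 132)
(m + 15)*(-33) = (132 + 15)*(-33) = 147*(-33) = -4851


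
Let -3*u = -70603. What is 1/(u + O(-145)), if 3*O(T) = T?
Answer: 1/23486 ≈ 4.2579e-5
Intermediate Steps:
u = 70603/3 (u = -⅓*(-70603) = 70603/3 ≈ 23534.)
O(T) = T/3
1/(u + O(-145)) = 1/(70603/3 + (⅓)*(-145)) = 1/(70603/3 - 145/3) = 1/23486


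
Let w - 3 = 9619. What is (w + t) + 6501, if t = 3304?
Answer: 19427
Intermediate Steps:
w = 9622 (w = 3 + 9619 = 9622)
(w + t) + 6501 = (9622 + 3304) + 6501 = 12926 + 6501 = 19427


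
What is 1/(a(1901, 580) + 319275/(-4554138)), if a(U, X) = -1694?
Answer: -1518046/2571676349 ≈ -0.00059029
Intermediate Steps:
1/(a(1901, 580) + 319275/(-4554138)) = 1/(-1694 + 319275/(-4554138)) = 1/(-1694 + 319275*(-1/4554138)) = 1/(-1694 - 106425/1518046) = 1/(-2571676349/1518046) = -1518046/2571676349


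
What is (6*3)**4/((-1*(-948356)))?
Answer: 26244/237089 ≈ 0.11069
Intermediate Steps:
(6*3)**4/((-1*(-948356))) = 18**4/948356 = 104976*(1/948356) = 26244/237089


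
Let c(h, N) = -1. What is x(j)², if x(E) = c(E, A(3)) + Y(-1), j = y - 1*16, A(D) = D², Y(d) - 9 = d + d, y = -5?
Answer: 36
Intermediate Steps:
Y(d) = 9 + 2*d (Y(d) = 9 + (d + d) = 9 + 2*d)
j = -21 (j = -5 - 1*16 = -5 - 16 = -21)
x(E) = 6 (x(E) = -1 + (9 + 2*(-1)) = -1 + (9 - 2) = -1 + 7 = 6)
x(j)² = 6² = 36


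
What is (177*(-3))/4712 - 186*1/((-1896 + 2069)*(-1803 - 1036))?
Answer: -259922625/2314284664 ≈ -0.11231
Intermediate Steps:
(177*(-3))/4712 - 186*1/((-1896 + 2069)*(-1803 - 1036)) = -531*1/4712 - 186/(173*(-2839)) = -531/4712 - 186/(-491147) = -531/4712 - 186*(-1/491147) = -531/4712 + 186/491147 = -259922625/2314284664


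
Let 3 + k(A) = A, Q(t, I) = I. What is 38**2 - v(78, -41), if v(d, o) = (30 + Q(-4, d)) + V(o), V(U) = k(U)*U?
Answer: -468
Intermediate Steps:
k(A) = -3 + A
V(U) = U*(-3 + U) (V(U) = (-3 + U)*U = U*(-3 + U))
v(d, o) = 30 + d + o*(-3 + o) (v(d, o) = (30 + d) + o*(-3 + o) = 30 + d + o*(-3 + o))
38**2 - v(78, -41) = 38**2 - (30 + 78 - 41*(-3 - 41)) = 1444 - (30 + 78 - 41*(-44)) = 1444 - (30 + 78 + 1804) = 1444 - 1*1912 = 1444 - 1912 = -468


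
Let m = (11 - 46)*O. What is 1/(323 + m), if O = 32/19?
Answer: 19/5017 ≈ 0.0037871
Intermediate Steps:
O = 32/19 (O = 32*(1/19) = 32/19 ≈ 1.6842)
m = -1120/19 (m = (11 - 46)*(32/19) = -35*32/19 = -1120/19 ≈ -58.947)
1/(323 + m) = 1/(323 - 1120/19) = 1/(5017/19) = 19/5017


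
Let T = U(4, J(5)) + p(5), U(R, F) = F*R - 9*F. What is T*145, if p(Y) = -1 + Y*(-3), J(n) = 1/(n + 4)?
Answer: -21605/9 ≈ -2400.6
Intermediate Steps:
J(n) = 1/(4 + n)
p(Y) = -1 - 3*Y
U(R, F) = -9*F + F*R
T = -149/9 (T = (-9 + 4)/(4 + 5) + (-1 - 3*5) = -5/9 + (-1 - 15) = (⅑)*(-5) - 16 = -5/9 - 16 = -149/9 ≈ -16.556)
T*145 = -149/9*145 = -21605/9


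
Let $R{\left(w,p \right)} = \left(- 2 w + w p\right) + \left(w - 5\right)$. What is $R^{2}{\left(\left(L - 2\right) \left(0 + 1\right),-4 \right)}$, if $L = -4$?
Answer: $625$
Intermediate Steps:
$R{\left(w,p \right)} = -5 - w + p w$ ($R{\left(w,p \right)} = \left(- 2 w + p w\right) + \left(w - 5\right) = \left(- 2 w + p w\right) + \left(-5 + w\right) = -5 - w + p w$)
$R^{2}{\left(\left(L - 2\right) \left(0 + 1\right),-4 \right)} = \left(-5 - \left(-4 - 2\right) \left(0 + 1\right) - 4 \left(-4 - 2\right) \left(0 + 1\right)\right)^{2} = \left(-5 - \left(-6\right) 1 - 4 \left(\left(-6\right) 1\right)\right)^{2} = \left(-5 - -6 - -24\right)^{2} = \left(-5 + 6 + 24\right)^{2} = 25^{2} = 625$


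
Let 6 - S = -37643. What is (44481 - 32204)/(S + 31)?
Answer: 12277/37680 ≈ 0.32582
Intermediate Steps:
S = 37649 (S = 6 - 1*(-37643) = 6 + 37643 = 37649)
(44481 - 32204)/(S + 31) = (44481 - 32204)/(37649 + 31) = 12277/37680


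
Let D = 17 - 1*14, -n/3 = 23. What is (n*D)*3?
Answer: -621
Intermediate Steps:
n = -69 (n = -3*23 = -69)
D = 3 (D = 17 - 14 = 3)
(n*D)*3 = -69*3*3 = -207*3 = -621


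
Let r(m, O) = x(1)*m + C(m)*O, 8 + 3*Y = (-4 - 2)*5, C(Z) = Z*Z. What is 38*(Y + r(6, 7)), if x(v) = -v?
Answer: 26600/3 ≈ 8866.7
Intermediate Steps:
C(Z) = Z**2
Y = -38/3 (Y = -8/3 + ((-4 - 2)*5)/3 = -8/3 + (-6*5)/3 = -8/3 + (1/3)*(-30) = -8/3 - 10 = -38/3 ≈ -12.667)
r(m, O) = -m + O*m**2 (r(m, O) = (-1*1)*m + m**2*O = -m + O*m**2)
38*(Y + r(6, 7)) = 38*(-38/3 + 6*(-1 + 7*6)) = 38*(-38/3 + 6*(-1 + 42)) = 38*(-38/3 + 6*41) = 38*(-38/3 + 246) = 38*(700/3) = 26600/3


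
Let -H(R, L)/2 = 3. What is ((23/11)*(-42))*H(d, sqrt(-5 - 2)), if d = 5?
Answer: 5796/11 ≈ 526.91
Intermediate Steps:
H(R, L) = -6 (H(R, L) = -2*3 = -6)
((23/11)*(-42))*H(d, sqrt(-5 - 2)) = ((23/11)*(-42))*(-6) = -966/11*(-6) = 5796/11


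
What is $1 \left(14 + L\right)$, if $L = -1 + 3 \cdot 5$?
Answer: $28$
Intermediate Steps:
$L = 14$ ($L = -1 + 15 = 14$)
$1 \left(14 + L\right) = 1 \left(14 + 14\right) = 1 \cdot 28 = 28$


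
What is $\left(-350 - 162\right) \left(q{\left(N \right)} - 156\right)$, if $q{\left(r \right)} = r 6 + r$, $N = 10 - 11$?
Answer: $83456$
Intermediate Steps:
$N = -1$ ($N = 10 - 11 = -1$)
$q{\left(r \right)} = 7 r$ ($q{\left(r \right)} = 6 r + r = 7 r$)
$\left(-350 - 162\right) \left(q{\left(N \right)} - 156\right) = \left(-350 - 162\right) \left(7 \left(-1\right) - 156\right) = - 512 \left(-7 - 156\right) = \left(-512\right) \left(-163\right) = 83456$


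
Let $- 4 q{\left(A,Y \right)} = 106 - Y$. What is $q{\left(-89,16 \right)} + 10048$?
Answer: $\frac{20051}{2} \approx 10026.0$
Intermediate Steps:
$q{\left(A,Y \right)} = - \frac{53}{2} + \frac{Y}{4}$ ($q{\left(A,Y \right)} = - \frac{106 - Y}{4} = - \frac{53}{2} + \frac{Y}{4}$)
$q{\left(-89,16 \right)} + 10048 = \left(- \frac{53}{2} + \frac{1}{4} \cdot 16\right) + 10048 = \left(- \frac{53}{2} + 4\right) + 10048 = - \frac{45}{2} + 10048 = \frac{20051}{2}$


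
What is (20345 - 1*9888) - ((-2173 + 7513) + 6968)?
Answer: -1851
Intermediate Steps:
(20345 - 1*9888) - ((-2173 + 7513) + 6968) = (20345 - 9888) - (5340 + 6968) = 10457 - 1*12308 = 10457 - 12308 = -1851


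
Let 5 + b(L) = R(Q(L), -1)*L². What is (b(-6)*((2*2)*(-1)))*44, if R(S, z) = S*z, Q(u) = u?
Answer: -37136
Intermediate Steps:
b(L) = -5 - L³ (b(L) = -5 + (L*(-1))*L² = -5 + (-L)*L² = -5 - L³)
(b(-6)*((2*2)*(-1)))*44 = ((-5 - 1*(-6)³)*((2*2)*(-1)))*44 = ((-5 - 1*(-216))*(4*(-1)))*44 = ((-5 + 216)*(-4))*44 = (211*(-4))*44 = -844*44 = -37136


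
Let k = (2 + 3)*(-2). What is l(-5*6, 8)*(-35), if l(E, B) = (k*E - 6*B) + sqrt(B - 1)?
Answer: -8820 - 35*sqrt(7) ≈ -8912.6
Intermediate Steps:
k = -10 (k = 5*(-2) = -10)
l(E, B) = sqrt(-1 + B) - 10*E - 6*B (l(E, B) = (-10*E - 6*B) + sqrt(B - 1) = (-10*E - 6*B) + sqrt(-1 + B) = sqrt(-1 + B) - 10*E - 6*B)
l(-5*6, 8)*(-35) = (sqrt(-1 + 8) - (-50)*6 - 6*8)*(-35) = (sqrt(7) - 10*(-30) - 48)*(-35) = (sqrt(7) + 300 - 48)*(-35) = (252 + sqrt(7))*(-35) = -8820 - 35*sqrt(7)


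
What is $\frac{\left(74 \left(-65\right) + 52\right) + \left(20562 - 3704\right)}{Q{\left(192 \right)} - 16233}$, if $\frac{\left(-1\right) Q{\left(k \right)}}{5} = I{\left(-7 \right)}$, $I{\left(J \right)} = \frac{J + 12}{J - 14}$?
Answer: $- \frac{5775}{7747} \approx -0.74545$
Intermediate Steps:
$I{\left(J \right)} = \frac{12 + J}{-14 + J}$
$Q{\left(k \right)} = \frac{25}{21}$ ($Q{\left(k \right)} = - 5 \frac{12 - 7}{-14 - 7} = - 5 \frac{1}{-21} \cdot 5 = - 5 \left(\left(- \frac{1}{21}\right) 5\right) = \left(-5\right) \left(- \frac{5}{21}\right) = \frac{25}{21}$)
$\frac{\left(74 \left(-65\right) + 52\right) + \left(20562 - 3704\right)}{Q{\left(192 \right)} - 16233} = \frac{\left(74 \left(-65\right) + 52\right) + \left(20562 - 3704\right)}{\frac{25}{21} - 16233} = \frac{\left(-4810 + 52\right) + \left(20562 - 3704\right)}{- \frac{340868}{21}} = \left(-4758 + 16858\right) \left(- \frac{21}{340868}\right) = 12100 \left(- \frac{21}{340868}\right) = - \frac{5775}{7747}$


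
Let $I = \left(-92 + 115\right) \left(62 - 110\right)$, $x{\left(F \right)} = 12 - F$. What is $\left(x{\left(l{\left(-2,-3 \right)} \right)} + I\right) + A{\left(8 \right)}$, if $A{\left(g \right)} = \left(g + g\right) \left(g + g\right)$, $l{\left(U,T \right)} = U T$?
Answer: $-842$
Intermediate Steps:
$l{\left(U,T \right)} = T U$
$I = -1104$ ($I = 23 \left(-48\right) = -1104$)
$A{\left(g \right)} = 4 g^{2}$ ($A{\left(g \right)} = 2 g 2 g = 4 g^{2}$)
$\left(x{\left(l{\left(-2,-3 \right)} \right)} + I\right) + A{\left(8 \right)} = \left(\left(12 - \left(-3\right) \left(-2\right)\right) - 1104\right) + 4 \cdot 8^{2} = \left(\left(12 - 6\right) - 1104\right) + 4 \cdot 64 = \left(\left(12 - 6\right) - 1104\right) + 256 = \left(6 - 1104\right) + 256 = -1098 + 256 = -842$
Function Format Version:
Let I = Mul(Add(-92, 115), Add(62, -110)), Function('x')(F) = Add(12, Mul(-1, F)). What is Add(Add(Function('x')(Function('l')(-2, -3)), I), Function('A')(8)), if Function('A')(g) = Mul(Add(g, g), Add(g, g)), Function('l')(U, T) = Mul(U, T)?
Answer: -842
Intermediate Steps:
Function('l')(U, T) = Mul(T, U)
I = -1104 (I = Mul(23, -48) = -1104)
Function('A')(g) = Mul(4, Pow(g, 2)) (Function('A')(g) = Mul(Mul(2, g), Mul(2, g)) = Mul(4, Pow(g, 2)))
Add(Add(Function('x')(Function('l')(-2, -3)), I), Function('A')(8)) = Add(Add(Add(12, Mul(-1, Mul(-3, -2))), -1104), Mul(4, Pow(8, 2))) = Add(Add(Add(12, Mul(-1, 6)), -1104), Mul(4, 64)) = Add(Add(Add(12, -6), -1104), 256) = Add(Add(6, -1104), 256) = Add(-1098, 256) = -842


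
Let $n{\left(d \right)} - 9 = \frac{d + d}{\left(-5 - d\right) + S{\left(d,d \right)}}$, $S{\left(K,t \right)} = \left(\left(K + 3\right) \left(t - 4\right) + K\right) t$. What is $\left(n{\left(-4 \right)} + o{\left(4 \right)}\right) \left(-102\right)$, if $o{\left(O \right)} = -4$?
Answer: $-558$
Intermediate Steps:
$S{\left(K,t \right)} = t \left(K + \left(-4 + t\right) \left(3 + K\right)\right)$ ($S{\left(K,t \right)} = \left(\left(3 + K\right) \left(-4 + t\right) + K\right) t = \left(\left(-4 + t\right) \left(3 + K\right) + K\right) t = \left(K + \left(-4 + t\right) \left(3 + K\right)\right) t = t \left(K + \left(-4 + t\right) \left(3 + K\right)\right)$)
$n{\left(d \right)} = 9 + \frac{2 d}{-5 - d + d \left(-12 + d^{2}\right)}$ ($n{\left(d \right)} = 9 + \frac{d + d}{\left(-5 - d\right) + d \left(-12 - 3 d + 3 d + d d\right)} = 9 + \frac{2 d}{\left(-5 - d\right) + d \left(-12 - 3 d + 3 d + d^{2}\right)} = 9 + \frac{2 d}{\left(-5 - d\right) + d \left(-12 + d^{2}\right)} = 9 + \frac{2 d}{-5 - d + d \left(-12 + d^{2}\right)}$)
$\left(n{\left(-4 \right)} + o{\left(4 \right)}\right) \left(-102\right) = \left(\frac{-45 - -460 + 9 \left(-4\right)^{3}}{-5 + \left(-4\right)^{3} - -52} - 4\right) \left(-102\right) = \left(\frac{-45 + 460 + 9 \left(-64\right)}{-5 - 64 + 52} - 4\right) \left(-102\right) = \left(\frac{-45 + 460 - 576}{-17} - 4\right) \left(-102\right) = \left(\left(- \frac{1}{17}\right) \left(-161\right) - 4\right) \left(-102\right) = \left(\frac{161}{17} - 4\right) \left(-102\right) = \frac{93}{17} \left(-102\right) = -558$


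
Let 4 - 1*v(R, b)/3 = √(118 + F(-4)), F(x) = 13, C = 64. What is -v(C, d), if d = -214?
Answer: -12 + 3*√131 ≈ 22.337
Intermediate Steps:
v(R, b) = 12 - 3*√131 (v(R, b) = 12 - 3*√(118 + 13) = 12 - 3*√131)
-v(C, d) = -(12 - 3*√131) = -12 + 3*√131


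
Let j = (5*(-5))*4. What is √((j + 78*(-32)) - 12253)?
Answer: I*√14849 ≈ 121.86*I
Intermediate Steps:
j = -100 (j = -25*4 = -100)
√((j + 78*(-32)) - 12253) = √((-100 + 78*(-32)) - 12253) = √((-100 - 2496) - 12253) = √(-2596 - 12253) = √(-14849) = I*√14849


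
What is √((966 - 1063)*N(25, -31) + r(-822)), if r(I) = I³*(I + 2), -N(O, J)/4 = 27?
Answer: 6*√12651057051 ≈ 6.7486e+5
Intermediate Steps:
N(O, J) = -108 (N(O, J) = -4*27 = -108)
r(I) = I³*(2 + I)
√((966 - 1063)*N(25, -31) + r(-822)) = √((966 - 1063)*(-108) + (-822)³*(2 - 822)) = √(-97*(-108) - 555412248*(-820)) = √(10476 + 455438043360) = √455438053836 = 6*√12651057051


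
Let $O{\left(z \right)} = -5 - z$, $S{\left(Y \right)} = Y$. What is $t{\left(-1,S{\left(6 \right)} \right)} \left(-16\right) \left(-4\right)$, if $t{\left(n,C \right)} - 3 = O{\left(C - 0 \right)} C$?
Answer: $-4032$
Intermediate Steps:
$t{\left(n,C \right)} = 3 + C \left(-5 - C\right)$ ($t{\left(n,C \right)} = 3 + \left(-5 - \left(C - 0\right)\right) C = 3 + \left(-5 - \left(C + 0\right)\right) C = 3 + \left(-5 - C\right) C = 3 + C \left(-5 - C\right)$)
$t{\left(-1,S{\left(6 \right)} \right)} \left(-16\right) \left(-4\right) = \left(3 - 6 \left(5 + 6\right)\right) \left(-16\right) \left(-4\right) = \left(3 - 6 \cdot 11\right) \left(-16\right) \left(-4\right) = \left(3 - 66\right) \left(-16\right) \left(-4\right) = \left(-63\right) \left(-16\right) \left(-4\right) = 1008 \left(-4\right) = -4032$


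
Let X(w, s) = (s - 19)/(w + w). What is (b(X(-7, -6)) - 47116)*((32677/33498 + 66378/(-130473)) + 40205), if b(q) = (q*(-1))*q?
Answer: -180316721099094790163/95181619176 ≈ -1.8944e+9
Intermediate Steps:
X(w, s) = (-19 + s)/(2*w) (X(w, s) = (-19 + s)/((2*w)) = (-19 + s)*(1/(2*w)) = (-19 + s)/(2*w))
b(q) = -q² (b(q) = (-q)*q = -q²)
(b(X(-7, -6)) - 47116)*((32677/33498 + 66378/(-130473)) + 40205) = (-((½)*(-19 - 6)/(-7))² - 47116)*((32677/33498 + 66378/(-130473)) + 40205) = (-((½)*(-⅐)*(-25))² - 47116)*((32677*(1/33498) + 66378*(-1/130473)) + 40205) = (-(25/14)² - 47116)*((32677/33498 - 22126/43491) + 40205) = (-1*625/196 - 47116)*(226659553/485620506 + 40205) = (-625/196 - 47116)*(19524599103283/485620506) = -9235361/196*19524599103283/485620506 = -180316721099094790163/95181619176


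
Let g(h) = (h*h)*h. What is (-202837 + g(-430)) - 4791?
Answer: -79714628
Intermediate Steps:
g(h) = h**3 (g(h) = h**2*h = h**3)
(-202837 + g(-430)) - 4791 = (-202837 + (-430)**3) - 4791 = (-202837 - 79507000) - 4791 = -79709837 - 4791 = -79714628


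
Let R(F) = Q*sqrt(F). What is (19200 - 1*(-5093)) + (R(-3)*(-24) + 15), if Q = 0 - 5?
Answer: 24308 + 120*I*sqrt(3) ≈ 24308.0 + 207.85*I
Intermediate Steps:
Q = -5
R(F) = -5*sqrt(F)
(19200 - 1*(-5093)) + (R(-3)*(-24) + 15) = (19200 - 1*(-5093)) + (-5*I*sqrt(3)*(-24) + 15) = (19200 + 5093) + (-5*I*sqrt(3)*(-24) + 15) = 24293 + (-5*I*sqrt(3)*(-24) + 15) = 24293 + (120*I*sqrt(3) + 15) = 24293 + (15 + 120*I*sqrt(3)) = 24308 + 120*I*sqrt(3)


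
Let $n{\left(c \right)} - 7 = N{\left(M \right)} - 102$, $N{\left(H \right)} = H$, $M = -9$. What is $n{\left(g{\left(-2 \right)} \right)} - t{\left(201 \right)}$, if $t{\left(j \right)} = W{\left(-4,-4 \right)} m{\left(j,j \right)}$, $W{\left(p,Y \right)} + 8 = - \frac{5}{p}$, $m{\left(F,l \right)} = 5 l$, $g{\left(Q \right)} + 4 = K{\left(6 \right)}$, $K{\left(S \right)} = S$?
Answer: $\frac{26719}{4} \approx 6679.8$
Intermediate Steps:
$g{\left(Q \right)} = 2$ ($g{\left(Q \right)} = -4 + 6 = 2$)
$n{\left(c \right)} = -104$ ($n{\left(c \right)} = 7 - 111 = -104$)
$W{\left(p,Y \right)} = -8 - \frac{5}{p}$
$t{\left(j \right)} = - \frac{135 j}{4}$ ($t{\left(j \right)} = \left(-8 - \frac{5}{-4}\right) 5 j = \left(-8 - - \frac{5}{4}\right) 5 j = \left(-8 + \frac{5}{4}\right) 5 j = - \frac{27 \cdot 5 j}{4} = - \frac{135 j}{4}$)
$n{\left(g{\left(-2 \right)} \right)} - t{\left(201 \right)} = -104 - \left(- \frac{135}{4}\right) 201 = -104 - - \frac{27135}{4} = -104 + \frac{27135}{4} = \frac{26719}{4}$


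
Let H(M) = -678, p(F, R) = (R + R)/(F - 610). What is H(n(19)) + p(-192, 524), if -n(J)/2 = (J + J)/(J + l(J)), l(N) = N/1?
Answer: -272402/401 ≈ -679.31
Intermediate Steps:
l(N) = N (l(N) = N*1 = N)
p(F, R) = 2*R/(-610 + F) (p(F, R) = (2*R)/(-610 + F) = 2*R/(-610 + F))
n(J) = -2 (n(J) = -2*(J + J)/(J + J) = -2*2*J/(2*J) = -2*2*J*1/(2*J) = -2*1 = -2)
H(n(19)) + p(-192, 524) = -678 + 2*524/(-610 - 192) = -678 + 2*524/(-802) = -678 + 2*524*(-1/802) = -678 - 524/401 = -272402/401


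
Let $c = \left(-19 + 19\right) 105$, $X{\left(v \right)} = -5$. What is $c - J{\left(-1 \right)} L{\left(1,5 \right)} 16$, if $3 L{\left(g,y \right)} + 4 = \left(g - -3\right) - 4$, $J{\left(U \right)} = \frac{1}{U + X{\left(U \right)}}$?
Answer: $- \frac{32}{9} \approx -3.5556$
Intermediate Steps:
$J{\left(U \right)} = \frac{1}{-5 + U}$ ($J{\left(U \right)} = \frac{1}{U - 5} = \frac{1}{-5 + U}$)
$L{\left(g,y \right)} = - \frac{5}{3} + \frac{g}{3}$ ($L{\left(g,y \right)} = - \frac{4}{3} + \frac{\left(g - -3\right) - 4}{3} = - \frac{4}{3} + \frac{\left(g + 3\right) - 4}{3} = - \frac{4}{3} + \frac{\left(3 + g\right) - 4}{3} = - \frac{4}{3} + \frac{-1 + g}{3} = - \frac{4}{3} + \left(- \frac{1}{3} + \frac{g}{3}\right) = - \frac{5}{3} + \frac{g}{3}$)
$c = 0$ ($c = 0 \cdot 105 = 0$)
$c - J{\left(-1 \right)} L{\left(1,5 \right)} 16 = 0 - \frac{- \frac{5}{3} + \frac{1}{3} \cdot 1}{-5 - 1} \cdot 16 = 0 - \frac{- \frac{5}{3} + \frac{1}{3}}{-6} \cdot 16 = 0 - \left(- \frac{1}{6}\right) \left(- \frac{4}{3}\right) 16 = 0 - \frac{2}{9} \cdot 16 = 0 - \frac{32}{9} = - \frac{32}{9}$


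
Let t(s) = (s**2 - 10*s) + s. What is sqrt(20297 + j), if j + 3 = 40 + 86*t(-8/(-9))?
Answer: sqrt(1596830)/9 ≈ 140.41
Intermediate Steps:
t(s) = s**2 - 9*s
j = -47227/81 (j = -3 + (40 + 86*((-8/(-9))*(-9 - 8/(-9)))) = -3 + (40 + 86*((-8*(-1/9))*(-9 - 8*(-1/9)))) = -3 + (40 + 86*(8*(-9 + 8/9)/9)) = -3 + (40 + 86*((8/9)*(-73/9))) = -3 + (40 + 86*(-584/81)) = -3 + (40 - 50224/81) = -3 - 46984/81 = -47227/81 ≈ -583.05)
sqrt(20297 + j) = sqrt(20297 - 47227/81) = sqrt(1596830/81) = sqrt(1596830)/9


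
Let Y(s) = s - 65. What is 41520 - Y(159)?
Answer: 41426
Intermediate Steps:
Y(s) = -65 + s
41520 - Y(159) = 41520 - (-65 + 159) = 41520 - 1*94 = 41520 - 94 = 41426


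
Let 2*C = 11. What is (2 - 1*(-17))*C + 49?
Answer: 307/2 ≈ 153.50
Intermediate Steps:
C = 11/2 (C = (1/2)*11 = 11/2 ≈ 5.5000)
(2 - 1*(-17))*C + 49 = (2 - 1*(-17))*(11/2) + 49 = (2 + 17)*(11/2) + 49 = 19*(11/2) + 49 = 209/2 + 49 = 307/2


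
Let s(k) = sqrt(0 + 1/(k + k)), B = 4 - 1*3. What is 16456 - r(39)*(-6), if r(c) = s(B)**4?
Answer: 32915/2 ≈ 16458.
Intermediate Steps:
B = 1 (B = 4 - 3 = 1)
s(k) = sqrt(2)*sqrt(1/k)/2 (s(k) = sqrt(0 + 1/(2*k)) = sqrt(1/(2*k)) = sqrt(2)*sqrt(1/k)/2)
r(c) = 1/4 (r(c) = (sqrt(2)*sqrt(1/1)/2)**4 = (sqrt(2)*sqrt(1)/2)**4 = ((1/2)*sqrt(2)*1)**4 = (sqrt(2)/2)**4 = 1/4)
16456 - r(39)*(-6) = 16456 - (-6)/4 = 16456 - 1*(-3/2) = 16456 + 3/2 = 32915/2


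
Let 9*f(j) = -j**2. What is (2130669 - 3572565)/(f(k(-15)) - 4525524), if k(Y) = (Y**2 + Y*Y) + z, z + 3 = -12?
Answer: 1441896/4546549 ≈ 0.31714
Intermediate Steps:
z = -15 (z = -3 - 12 = -15)
k(Y) = -15 + 2*Y**2 (k(Y) = (Y**2 + Y*Y) - 15 = (Y**2 + Y**2) - 15 = 2*Y**2 - 15 = -15 + 2*Y**2)
f(j) = -j**2/9 (f(j) = (-j**2)/9 = -j**2/9)
(2130669 - 3572565)/(f(k(-15)) - 4525524) = (2130669 - 3572565)/(-(-15 + 2*(-15)**2)**2/9 - 4525524) = -1441896/(-(-15 + 2*225)**2/9 - 4525524) = -1441896/(-(-15 + 450)**2/9 - 4525524) = -1441896/(-1/9*435**2 - 4525524) = -1441896/(-1/9*189225 - 4525524) = -1441896/(-21025 - 4525524) = -1441896/(-4546549) = -1441896*(-1/4546549) = 1441896/4546549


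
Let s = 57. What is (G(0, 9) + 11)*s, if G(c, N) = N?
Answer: 1140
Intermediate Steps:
(G(0, 9) + 11)*s = (9 + 11)*57 = 20*57 = 1140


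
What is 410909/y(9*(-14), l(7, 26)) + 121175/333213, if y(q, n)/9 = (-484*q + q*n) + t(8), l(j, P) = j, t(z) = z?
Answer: 67491561289/60088300290 ≈ 1.1232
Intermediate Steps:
y(q, n) = 72 - 4356*q + 9*n*q (y(q, n) = 9*((-484*q + q*n) + 8) = 9*((-484*q + n*q) + 8) = 9*(8 - 484*q + n*q) = 72 - 4356*q + 9*n*q)
410909/y(9*(-14), l(7, 26)) + 121175/333213 = 410909/(72 - 39204*(-14) + 9*7*(9*(-14))) + 121175/333213 = 410909/(72 - 4356*(-126) + 9*7*(-126)) + 121175*(1/333213) = 410909/(72 + 548856 - 7938) + 121175/333213 = 410909/540990 + 121175/333213 = 67491561289/60088300290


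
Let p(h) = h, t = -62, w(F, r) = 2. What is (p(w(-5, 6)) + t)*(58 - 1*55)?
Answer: -180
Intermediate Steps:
(p(w(-5, 6)) + t)*(58 - 1*55) = (2 - 62)*(58 - 1*55) = -60*(58 - 55) = -60*3 = -180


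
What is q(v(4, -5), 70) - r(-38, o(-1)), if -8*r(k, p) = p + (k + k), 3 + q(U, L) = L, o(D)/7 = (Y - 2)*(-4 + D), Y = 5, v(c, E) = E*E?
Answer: 355/8 ≈ 44.375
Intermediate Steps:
v(c, E) = E**2
o(D) = -84 + 21*D (o(D) = 7*((5 - 2)*(-4 + D)) = 7*(3*(-4 + D)) = 7*(-12 + 3*D) = -84 + 21*D)
q(U, L) = -3 + L
r(k, p) = -k/4 - p/8 (r(k, p) = -(p + (k + k))/8 = -(p + 2*k)/8 = -k/4 - p/8)
q(v(4, -5), 70) - r(-38, o(-1)) = (-3 + 70) - (-1/4*(-38) - (-84 + 21*(-1))/8) = 67 - (19/2 - (-84 - 21)/8) = 67 - (19/2 - 1/8*(-105)) = 67 - (19/2 + 105/8) = 67 - 1*181/8 = 67 - 181/8 = 355/8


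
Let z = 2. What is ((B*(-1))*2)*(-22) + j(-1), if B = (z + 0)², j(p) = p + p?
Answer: 174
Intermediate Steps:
j(p) = 2*p
B = 4 (B = (2 + 0)² = 2² = 4)
((B*(-1))*2)*(-22) + j(-1) = ((4*(-1))*2)*(-22) + 2*(-1) = -4*2*(-22) - 2 = -8*(-22) - 2 = 176 - 2 = 174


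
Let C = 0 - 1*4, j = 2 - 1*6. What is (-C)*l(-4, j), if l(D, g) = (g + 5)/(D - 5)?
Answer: -4/9 ≈ -0.44444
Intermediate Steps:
j = -4 (j = 2 - 6 = -4)
C = -4 (C = 0 - 4 = -4)
l(D, g) = (5 + g)/(-5 + D)
(-C)*l(-4, j) = (-1*(-4))*((5 - 4)/(-5 - 4)) = 4*(1/(-9)) = 4*(-⅑*1) = 4*(-⅑) = -4/9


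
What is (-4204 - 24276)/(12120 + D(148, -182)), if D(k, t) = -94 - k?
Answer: -14240/5939 ≈ -2.3977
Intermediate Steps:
(-4204 - 24276)/(12120 + D(148, -182)) = (-4204 - 24276)/(12120 + (-94 - 1*148)) = -28480/(12120 + (-94 - 148)) = -28480/(12120 - 242) = -28480/11878 = -28480*1/11878 = -14240/5939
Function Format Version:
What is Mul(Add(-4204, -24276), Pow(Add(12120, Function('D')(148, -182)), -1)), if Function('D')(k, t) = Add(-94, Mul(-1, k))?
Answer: Rational(-14240, 5939) ≈ -2.3977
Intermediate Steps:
Mul(Add(-4204, -24276), Pow(Add(12120, Function('D')(148, -182)), -1)) = Mul(Add(-4204, -24276), Pow(Add(12120, Add(-94, Mul(-1, 148))), -1)) = Mul(-28480, Pow(Add(12120, Add(-94, -148)), -1)) = Mul(-28480, Pow(Add(12120, -242), -1)) = Mul(-28480, Pow(11878, -1)) = Mul(-28480, Rational(1, 11878)) = Rational(-14240, 5939)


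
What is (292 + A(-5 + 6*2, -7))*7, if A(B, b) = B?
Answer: 2093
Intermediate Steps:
(292 + A(-5 + 6*2, -7))*7 = (292 + (-5 + 6*2))*7 = (292 + (-5 + 12))*7 = (292 + 7)*7 = 299*7 = 2093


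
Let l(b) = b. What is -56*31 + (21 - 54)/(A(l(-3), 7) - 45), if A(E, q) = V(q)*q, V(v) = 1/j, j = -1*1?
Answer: -90239/52 ≈ -1735.4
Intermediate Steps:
j = -1
V(v) = -1 (V(v) = 1/(-1) = -1)
A(E, q) = -q
-56*31 + (21 - 54)/(A(l(-3), 7) - 45) = -56*31 + (21 - 54)/(-1*7 - 45) = -1736 - 33/(-7 - 45) = -1736 - 33/(-52) = -1736 - 33*(-1/52) = -1736 + 33/52 = -90239/52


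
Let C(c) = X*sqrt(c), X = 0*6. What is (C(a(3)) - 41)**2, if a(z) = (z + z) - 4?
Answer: 1681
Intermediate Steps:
a(z) = -4 + 2*z (a(z) = 2*z - 4 = -4 + 2*z)
X = 0
C(c) = 0 (C(c) = 0*sqrt(c) = 0)
(C(a(3)) - 41)**2 = (0 - 41)**2 = (-41)**2 = 1681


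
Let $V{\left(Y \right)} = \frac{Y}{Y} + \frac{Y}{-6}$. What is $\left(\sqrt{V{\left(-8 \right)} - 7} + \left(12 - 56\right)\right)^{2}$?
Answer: $\frac{\left(132 - i \sqrt{42}\right)^{2}}{9} \approx 1931.3 - 190.1 i$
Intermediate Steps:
$V{\left(Y \right)} = 1 - \frac{Y}{6}$ ($V{\left(Y \right)} = 1 + Y \left(- \frac{1}{6}\right) = 1 - \frac{Y}{6}$)
$\left(\sqrt{V{\left(-8 \right)} - 7} + \left(12 - 56\right)\right)^{2} = \left(\sqrt{\left(1 - - \frac{4}{3}\right) - 7} + \left(12 - 56\right)\right)^{2} = \left(\sqrt{\left(1 + \frac{4}{3}\right) - 7} + \left(12 - 56\right)\right)^{2} = \left(\sqrt{\frac{7}{3} - 7} - 44\right)^{2} = \left(\sqrt{- \frac{14}{3}} - 44\right)^{2} = \left(\frac{i \sqrt{42}}{3} - 44\right)^{2} = \left(-44 + \frac{i \sqrt{42}}{3}\right)^{2}$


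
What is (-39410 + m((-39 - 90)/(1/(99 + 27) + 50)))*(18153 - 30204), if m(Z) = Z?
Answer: 2992729239864/6301 ≈ 4.7496e+8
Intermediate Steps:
(-39410 + m((-39 - 90)/(1/(99 + 27) + 50)))*(18153 - 30204) = (-39410 + (-39 - 90)/(1/(99 + 27) + 50))*(18153 - 30204) = (-39410 - 129/(1/126 + 50))*(-12051) = (-39410 - 129/6301/126)*(-12051) = (-39410 - 129*126/6301)*(-12051) = (-39410 - 16254/6301)*(-12051) = -248338664/6301*(-12051) = 2992729239864/6301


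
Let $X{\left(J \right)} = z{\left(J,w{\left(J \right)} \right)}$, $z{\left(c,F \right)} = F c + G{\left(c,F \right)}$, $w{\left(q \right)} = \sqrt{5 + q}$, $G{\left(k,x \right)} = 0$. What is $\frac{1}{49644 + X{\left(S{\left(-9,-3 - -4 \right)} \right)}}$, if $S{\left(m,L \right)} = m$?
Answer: $\frac{1379}{68459085} + \frac{i}{136918170} \approx 2.0143 \cdot 10^{-5} + 7.3036 \cdot 10^{-9} i$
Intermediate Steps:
$z{\left(c,F \right)} = F c$ ($z{\left(c,F \right)} = F c + 0 = F c$)
$X{\left(J \right)} = J \sqrt{5 + J}$ ($X{\left(J \right)} = \sqrt{5 + J} J = J \sqrt{5 + J}$)
$\frac{1}{49644 + X{\left(S{\left(-9,-3 - -4 \right)} \right)}} = \frac{1}{49644 - 9 \sqrt{5 - 9}} = \frac{1}{49644 - 9 \sqrt{-4}} = \frac{1}{49644 - 9 \cdot 2 i} = \frac{1}{49644 - 18 i} = \frac{49644 + 18 i}{2464527060}$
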